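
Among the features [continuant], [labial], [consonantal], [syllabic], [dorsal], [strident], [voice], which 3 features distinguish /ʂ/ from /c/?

[continuant], [strident], [dorsal]

/ʂ/ is the voiceless retroflex fricative and /c/ is the voiceless palatal stop. Both are [−labial], [+consonantal], [−syllabic], [−voice]. /ʂ/ is [+continuant] while /c/ is [−continuant]; /ʂ/ is [+strident] while /c/ is [−strident]; /ʂ/ is [−dorsal] while /c/ is [+dorsal], so the distinguishing features are [continuant], [strident], [dorsal].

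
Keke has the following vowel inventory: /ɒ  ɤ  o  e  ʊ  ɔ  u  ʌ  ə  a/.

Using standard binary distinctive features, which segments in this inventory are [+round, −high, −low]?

The [+round] segments are /ɒ, o, ʊ, ɔ, u/.
Then [−high] gives /ɒ, o, ɔ/.
Among these, [−low] leaves /o, ɔ/.

o, ɔ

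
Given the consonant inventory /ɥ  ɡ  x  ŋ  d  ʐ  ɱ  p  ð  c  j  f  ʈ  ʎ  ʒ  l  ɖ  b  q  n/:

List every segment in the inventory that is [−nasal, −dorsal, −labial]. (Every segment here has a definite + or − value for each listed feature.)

d, ʐ, ð, ʈ, ʒ, l, ɖ

Checking each segment against [−nasal], [−dorsal], [−labial]: /d/ (voiced alveolar stop), /ʐ/ (voiced retroflex fricative), /ð/ (voiced dental fricative), /ʈ/ (voiceless retroflex stop), /ʒ/ (voiced postalveolar fricative), /l/ (alveolar lateral approximant), among others, satisfy every feature; every other segment in the inventory fails at least one.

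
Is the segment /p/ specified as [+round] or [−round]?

[−round]

/p/ is the voiceless bilabial stop, hence [−round].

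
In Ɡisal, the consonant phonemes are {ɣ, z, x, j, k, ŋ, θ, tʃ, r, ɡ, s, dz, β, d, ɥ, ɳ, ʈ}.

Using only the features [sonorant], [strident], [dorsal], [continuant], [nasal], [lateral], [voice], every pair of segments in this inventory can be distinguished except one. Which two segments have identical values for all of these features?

Both /ɥ/ and /j/ are [+sonorant], [-strident], [+dorsal], [+continuant], [-nasal], [-lateral], [+voice]. Since the list omits [labial] and [round] — which do distinguish the labial-palatal glide from the palatal glide — this pair collapses; all other pairs remain distinct.

ɥ, j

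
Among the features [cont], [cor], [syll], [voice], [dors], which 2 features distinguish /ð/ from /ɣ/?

/ð/ is the voiced dental fricative and /ɣ/ is the voiced velar fricative. Both are [+continuant], [−syllabic], [+voice]. /ð/ is [+coronal] while /ɣ/ is [−coronal]; /ð/ is [−dorsal] while /ɣ/ is [+dorsal], so the distinguishing features are [coronal], [dorsal].

[coronal], [dorsal]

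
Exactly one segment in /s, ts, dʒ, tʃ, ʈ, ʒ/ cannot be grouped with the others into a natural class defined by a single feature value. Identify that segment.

The remaining segments after removing /ʈ/ share [+strident]; /ʈ/ (voiceless retroflex stop) is [-strident]. For every other candidate removal, the leftover set fails to share any single feature value that the removed segment lacks.

ʈ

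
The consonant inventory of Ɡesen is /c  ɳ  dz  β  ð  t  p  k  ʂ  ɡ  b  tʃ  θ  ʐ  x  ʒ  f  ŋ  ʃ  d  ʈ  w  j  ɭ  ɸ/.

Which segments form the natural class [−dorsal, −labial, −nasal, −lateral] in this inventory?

Checking each segment against [−dorsal], [−labial], [−nasal], [−lateral]: /dz/ (voiced alveolar affricate), /ð/ (voiced dental fricative), /t/ (voiceless alveolar stop), /ʂ/ (voiceless retroflex fricative), /tʃ/ (voiceless postalveolar affricate), /θ/ (voiceless dental fricative), among others, satisfy every feature; every other segment in the inventory fails at least one.

dz, ð, t, ʂ, tʃ, θ, ʐ, ʒ, ʃ, d, ʈ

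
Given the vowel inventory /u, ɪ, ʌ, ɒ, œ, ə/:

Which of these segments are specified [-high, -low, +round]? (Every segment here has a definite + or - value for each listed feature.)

Checking each segment against [-high], [-low], [+round]: /œ/ (mid front rounded lax vowel) satisfies every feature; every other segment in the inventory fails at least one.

œ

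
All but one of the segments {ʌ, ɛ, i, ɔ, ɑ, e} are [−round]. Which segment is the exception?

Every segment except /ɔ/ is [−round]. /ɔ/ (mid back rounded lax vowel) is [+round], so it is the exception.

ɔ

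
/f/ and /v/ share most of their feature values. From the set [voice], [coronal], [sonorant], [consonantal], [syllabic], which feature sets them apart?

[voice]

The two segments share [-coronal], [-sonorant], [+consonantal], [-syllabic]. The only feature from the list on which they differ: /f/ is [-voice] while /v/ is [+voice].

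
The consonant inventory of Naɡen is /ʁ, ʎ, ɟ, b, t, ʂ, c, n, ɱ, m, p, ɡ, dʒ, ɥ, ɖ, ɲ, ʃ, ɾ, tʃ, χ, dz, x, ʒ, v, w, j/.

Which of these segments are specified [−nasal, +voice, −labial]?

The [−nasal] segments are /ʁ, ʎ, ɟ, b, t, ʂ, c, p, ɡ, dʒ, ɥ, ɖ, ʃ, ɾ, tʃ, χ, dz, x, ʒ, v, w, j/.
Of those, [+voice] gives /ʁ, ʎ, ɟ, b, ɡ, dʒ, ɥ, ɖ, ɾ, dz, ʒ, v, w, j/.
Intersecting with [−labial] leaves /ʁ, ʎ, ɟ, ɡ, dʒ, ɖ, ɾ, dz, ʒ, j/.

ʁ, ʎ, ɟ, ɡ, dʒ, ɖ, ɾ, dz, ʒ, j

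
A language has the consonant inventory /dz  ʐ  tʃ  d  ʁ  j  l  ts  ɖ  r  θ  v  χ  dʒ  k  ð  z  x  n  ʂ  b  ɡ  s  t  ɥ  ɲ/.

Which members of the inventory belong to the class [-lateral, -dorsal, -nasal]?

dz, ʐ, tʃ, d, ts, ɖ, r, θ, v, dʒ, ð, z, ʂ, b, s, t

Checking each segment against [-lateral], [-dorsal], [-nasal]: /dz/ (voiced alveolar affricate), /ʐ/ (voiced retroflex fricative), /tʃ/ (voiceless postalveolar affricate), /d/ (voiced alveolar stop), /ts/ (voiceless alveolar affricate), /ɖ/ (voiced retroflex stop), among others, satisfy every feature; every other segment in the inventory fails at least one.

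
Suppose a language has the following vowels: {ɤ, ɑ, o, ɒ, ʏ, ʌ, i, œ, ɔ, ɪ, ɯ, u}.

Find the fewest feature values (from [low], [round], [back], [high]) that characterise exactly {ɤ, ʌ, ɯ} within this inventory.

[−low, +back, −round]

The class [−low], [+back], [−round] has exactly /ɤ, ʌ, ɯ/ as its extension in this inventory. No smaller conjunction from the listed features achieves this: [+back, −round] alone would also admit /ɑ/; [−low, −round] alone would also admit /i, ɪ/; [−low, +back] alone would also admit /o, ɔ, u/; and checking the remaining two-feature bundles turns up none with this extension.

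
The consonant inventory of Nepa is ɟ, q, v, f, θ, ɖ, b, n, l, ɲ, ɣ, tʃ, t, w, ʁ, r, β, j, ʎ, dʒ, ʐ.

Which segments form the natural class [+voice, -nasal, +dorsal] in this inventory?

First, the [+voice] segments are /ɟ, v, ɖ, b, n, l, ɲ, ɣ, w, ʁ, r, β, j, ʎ, dʒ, ʐ/.
Intersecting with [-nasal] gives /ɟ, v, ɖ, b, l, ɣ, w, ʁ, r, β, j, ʎ, dʒ, ʐ/.
Of those, [+dorsal] leaves /ɟ, ɣ, w, ʁ, j, ʎ/.

ɟ, ɣ, w, ʁ, j, ʎ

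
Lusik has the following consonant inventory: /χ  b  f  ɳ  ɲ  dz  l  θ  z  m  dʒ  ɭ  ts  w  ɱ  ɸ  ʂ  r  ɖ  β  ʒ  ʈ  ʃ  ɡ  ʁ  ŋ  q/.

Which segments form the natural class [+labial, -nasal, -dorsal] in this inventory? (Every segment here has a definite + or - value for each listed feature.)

Checking each segment against [+labial], [-nasal], [-dorsal]: /b/ (voiced bilabial stop), /f/ (voiceless labiodental fricative), /ɸ/ (voiceless bilabial fricative), /β/ (voiced bilabial fricative) satisfy every feature; every other segment in the inventory fails at least one.

b, f, ɸ, β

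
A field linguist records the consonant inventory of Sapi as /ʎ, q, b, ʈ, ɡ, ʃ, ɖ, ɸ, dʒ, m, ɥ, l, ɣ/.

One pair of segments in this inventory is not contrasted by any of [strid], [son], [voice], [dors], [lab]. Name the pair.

Both /ɣ/ and /ɡ/ are [-strident], [-sonorant], [+voice], [+dorsal], [-labial]. Since the list omits [continuant] — which does distinguish the voiced velar fricative from the voiced velar stop — this pair collapses; all other pairs remain distinct.

ɣ, ɡ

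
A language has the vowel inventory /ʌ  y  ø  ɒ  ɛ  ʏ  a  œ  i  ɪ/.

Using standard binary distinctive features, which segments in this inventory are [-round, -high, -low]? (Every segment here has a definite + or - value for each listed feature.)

ʌ, ɛ

The [-round] segments are /ʌ, ɛ, a, i, ɪ/.
Intersecting with [-high] gives /ʌ, ɛ, a/.
Intersecting with [-low] leaves /ʌ, ɛ/.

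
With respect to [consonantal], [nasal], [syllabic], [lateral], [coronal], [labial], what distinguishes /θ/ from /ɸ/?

[labial], [coronal]

The two segments share [+consonantal], [−nasal], [−syllabic], [−lateral]. The only features from the list on which they differ: /θ/ is [−labial] while /ɸ/ is [+labial]; /θ/ is [+coronal] while /ɸ/ is [−coronal].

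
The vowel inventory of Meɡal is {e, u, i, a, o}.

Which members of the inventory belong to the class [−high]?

The [−high] segments here are /e, a, o/; the remaining /u, i/ are [+high].

e, a, o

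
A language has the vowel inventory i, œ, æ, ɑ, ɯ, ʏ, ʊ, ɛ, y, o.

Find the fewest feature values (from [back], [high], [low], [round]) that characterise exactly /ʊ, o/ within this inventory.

[+back, +round]

/ʊ, o/ are all [+back], [+round], and no other segment in the inventory matches both values. Dropping any one of them over-generates: [+round] alone would also admit /œ, ʏ, y/; [+back] alone would also admit /ɑ, ɯ/. No other single listed feature picks out exactly this set either, so fewer than two features will not do.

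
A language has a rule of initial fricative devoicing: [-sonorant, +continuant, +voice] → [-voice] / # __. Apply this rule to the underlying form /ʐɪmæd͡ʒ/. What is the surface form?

/ʐ/ satisfies [-sonorant, +continuant, +voice] and sits in # __. The [-voice] counterpart of the voiced retroflex fricative is /ʂ/. Other segments in /ʐɪmæd͡ʒ/ either fail the structural description or are not in the environment, so the surface form is [ʂɪmæd͡ʒ].

[ʂɪmæd͡ʒ]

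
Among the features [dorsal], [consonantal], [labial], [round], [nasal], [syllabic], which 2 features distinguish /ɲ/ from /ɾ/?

/ɲ/ (palatal nasal) and /ɾ/ (alveolar tap) agree on [+consonantal], [-labial], [-round], [-syllabic]. They differ on [nasal] (/ɲ/ [+], /ɾ/ [-]), [dorsal] (/ɲ/ [+], /ɾ/ [-]).

[nasal], [dorsal]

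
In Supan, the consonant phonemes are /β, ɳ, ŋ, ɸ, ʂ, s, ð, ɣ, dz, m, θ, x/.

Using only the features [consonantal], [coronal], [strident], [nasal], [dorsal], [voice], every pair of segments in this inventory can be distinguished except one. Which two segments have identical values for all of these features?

On the given features, /s/ and /ʂ/ have an identical profile: [+consonantal], [+coronal], [+strident], [-nasal], [-dorsal], [-voice]. No other two segments in the inventory coincide on all 6 features. (They do differ in [anterior], which is not among the given features.)

s, ʂ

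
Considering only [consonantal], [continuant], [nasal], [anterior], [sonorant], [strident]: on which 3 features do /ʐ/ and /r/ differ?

[sonorant], [strident], [anterior]

/ʐ/ (voiced retroflex fricative) and /r/ (alveolar trill) agree on [+consonantal], [+continuant], [-nasal]. They differ on [sonorant] (/ʐ/ [-], /r/ [+]), [strident] (/ʐ/ [+], /r/ [-]), [anterior] (/ʐ/ [-], /r/ [+]).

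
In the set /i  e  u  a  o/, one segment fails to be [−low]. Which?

a

/a/ is the low unrounded vowel, which is [+low]; the rest — /e, i, u, o/ — are [−low].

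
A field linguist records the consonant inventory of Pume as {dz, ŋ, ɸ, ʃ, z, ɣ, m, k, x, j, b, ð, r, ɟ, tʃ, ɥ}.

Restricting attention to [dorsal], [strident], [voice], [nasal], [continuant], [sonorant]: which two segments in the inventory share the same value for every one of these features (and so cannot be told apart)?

j, ɥ

On the given features, /j/ and /ɥ/ have an identical profile: [+dorsal], [−strident], [+voice], [−nasal], [+continuant], [+sonorant]. No other two segments in the inventory coincide on all 6 features. (They do differ in [labial] and [round], which are not among the given features.)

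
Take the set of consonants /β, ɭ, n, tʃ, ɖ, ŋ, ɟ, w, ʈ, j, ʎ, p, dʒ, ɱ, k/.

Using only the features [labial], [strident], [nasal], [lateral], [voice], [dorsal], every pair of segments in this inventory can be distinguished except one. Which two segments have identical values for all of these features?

On the given features, /ɟ/ and /j/ have an identical profile: [-labial], [-strident], [-nasal], [-lateral], [+voice], [+dorsal]. No other two segments in the inventory coincide on all 6 features. (They do differ in [sonorant] and [continuant], which are not among the given features.)

ɟ, j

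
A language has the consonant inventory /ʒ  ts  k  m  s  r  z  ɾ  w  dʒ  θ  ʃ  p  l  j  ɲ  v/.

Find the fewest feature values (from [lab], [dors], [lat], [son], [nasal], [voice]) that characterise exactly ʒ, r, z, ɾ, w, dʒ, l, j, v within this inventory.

[+voice, −nasal]

/ʒ, r, z, ɾ, w, dʒ, l, j, v/ are all [+voice], [−nasal], and no other segment in the inventory matches both values. Dropping any one of them over-generates: [−nasal] alone would also admit /ts, k, s, θ, …/; [+voice] alone would also admit /m, ɲ/. No other single listed feature picks out exactly this set either, so fewer than two features will not do.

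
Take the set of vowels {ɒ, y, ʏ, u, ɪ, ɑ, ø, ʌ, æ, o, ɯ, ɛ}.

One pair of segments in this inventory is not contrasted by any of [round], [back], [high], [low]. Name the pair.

ʏ, y

On the given features, /ʏ/ and /y/ have an identical profile: [+round], [-back], [+high], [-low]. No other two segments in the inventory coincide on all 4 features. (They do differ in [tense], which is not among the given features.)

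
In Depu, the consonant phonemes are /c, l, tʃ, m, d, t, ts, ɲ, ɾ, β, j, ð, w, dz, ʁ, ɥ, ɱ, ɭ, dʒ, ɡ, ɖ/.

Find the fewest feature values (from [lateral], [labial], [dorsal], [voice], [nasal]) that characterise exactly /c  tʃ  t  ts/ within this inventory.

Every target segment is [−voice] and no other inventory member is, so one feature is enough.

[−voice]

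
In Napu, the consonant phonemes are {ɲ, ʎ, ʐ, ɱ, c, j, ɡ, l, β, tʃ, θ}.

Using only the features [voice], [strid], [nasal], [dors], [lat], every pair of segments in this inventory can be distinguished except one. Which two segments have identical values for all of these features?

ɡ, j

/ɡ/ (voiced velar stop) and /j/ (palatal glide) are both [+voice], [-strident], [-nasal], [+dorsal], [-lateral], so none of the listed features separates them. (They do differ in [sonorant], [continuant] and [back], which are not among the given features.) Every other pair in the inventory differs on at least one listed feature.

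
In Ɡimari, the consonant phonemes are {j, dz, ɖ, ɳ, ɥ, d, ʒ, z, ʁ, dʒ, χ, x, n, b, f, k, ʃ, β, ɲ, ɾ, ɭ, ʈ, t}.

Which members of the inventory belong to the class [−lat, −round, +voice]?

j, dz, ɖ, ɳ, d, ʒ, z, ʁ, dʒ, n, b, β, ɲ, ɾ

First, the [−lateral] segments are /j, dz, ɖ, ɳ, ɥ, d, ʒ, z, ʁ, dʒ, χ, x, n, b, f, k, ʃ, β, ɲ, ɾ, ʈ, t/.
Within that set, [−round] gives /j, dz, ɖ, ɳ, d, ʒ, z, ʁ, dʒ, χ, x, n, b, f, k, ʃ, β, ɲ, ɾ, ʈ, t/.
Of those, [+voice] leaves /j, dz, ɖ, ɳ, d, ʒ, z, ʁ, dʒ, n, b, β, ɲ, ɾ/.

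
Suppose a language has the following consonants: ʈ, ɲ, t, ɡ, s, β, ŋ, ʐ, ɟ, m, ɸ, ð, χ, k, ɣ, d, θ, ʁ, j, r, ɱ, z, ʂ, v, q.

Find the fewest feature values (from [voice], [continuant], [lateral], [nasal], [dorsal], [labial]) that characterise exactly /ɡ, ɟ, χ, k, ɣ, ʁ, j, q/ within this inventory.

[−nasal, +dorsal]

Every target segment is [−nasal], [+dorsal]; each remaining inventory member fails at least one of these. Each conjunct is needed — [+dorsal] alone would also admit /ɲ, ŋ/; [−nasal] alone would also admit /ʈ, t, s, β, …/ — and no other single listed feature has exactly this extension, so two is the minimum.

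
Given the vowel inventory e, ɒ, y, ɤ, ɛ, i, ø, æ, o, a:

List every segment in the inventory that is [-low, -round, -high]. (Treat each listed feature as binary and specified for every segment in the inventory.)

e, ɤ, ɛ

Checking each segment against [-low], [-round], [-high]: /e/ (mid front unrounded tense vowel), /ɤ/ (mid back unrounded tense vowel), /ɛ/ (mid front unrounded lax vowel) satisfy every feature; every other segment in the inventory fails at least one.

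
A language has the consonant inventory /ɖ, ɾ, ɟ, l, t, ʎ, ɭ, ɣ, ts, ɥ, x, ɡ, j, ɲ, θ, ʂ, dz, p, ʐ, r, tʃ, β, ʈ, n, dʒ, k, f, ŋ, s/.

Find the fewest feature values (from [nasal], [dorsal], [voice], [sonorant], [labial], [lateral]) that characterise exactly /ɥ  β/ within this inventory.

[+voice, +labial]

The class [+voice], [+labial] has exactly /ɥ, β/ as its extension in this inventory. No smaller conjunction from the listed features achieves this: [+labial] alone would also admit /p, f/; [+voice] alone would also admit /ɖ, ɾ, ɟ, l, …/; and checking the remaining single features turns up none with this extension.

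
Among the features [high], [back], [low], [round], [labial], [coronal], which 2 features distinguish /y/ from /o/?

/y/ is the high front rounded tense vowel and /o/ is the mid back rounded tense vowel. Both are [−low], [+round], [+labial], [−coronal]. /y/ is [+high] while /o/ is [−high]; /y/ is [−back] while /o/ is [+back], so the distinguishing features are [high], [back].

[high], [back]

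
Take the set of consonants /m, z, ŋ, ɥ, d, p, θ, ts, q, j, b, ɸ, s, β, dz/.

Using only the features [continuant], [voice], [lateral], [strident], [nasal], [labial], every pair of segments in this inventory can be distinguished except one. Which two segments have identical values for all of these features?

/ɥ/ (labial-palatal glide) and /β/ (voiced bilabial fricative) are both [+continuant], [+voice], [−lateral], [−strident], [−nasal], [+labial], so none of the listed features separates them. (They do differ in [sonorant], [round] and [dorsal], which are not among the given features.) Every other pair in the inventory differs on at least one listed feature.

ɥ, β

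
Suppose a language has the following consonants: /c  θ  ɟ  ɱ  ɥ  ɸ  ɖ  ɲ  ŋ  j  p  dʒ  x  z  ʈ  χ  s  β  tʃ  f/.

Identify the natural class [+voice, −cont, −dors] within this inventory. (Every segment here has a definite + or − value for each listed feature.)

Eliminate segments failing any feature: /c, θ, ɸ, p, x, ʈ, χ, s, tʃ, f/ are [−voice]; /ɟ, ɲ, ŋ/ are [+dorsal]; /ɥ, j, z, β/ are [+continuant]. The remaining /ɱ, ɖ, dʒ/ satisfy [+voice], [−continuant], [−dorsal].

ɱ, ɖ, dʒ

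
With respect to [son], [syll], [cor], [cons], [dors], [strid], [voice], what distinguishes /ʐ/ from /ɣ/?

[strident], [coronal], [dorsal]

The two segments share [−sonorant], [−syllabic], [+consonantal], [+voice]. The only features from the list on which they differ: /ʐ/ is [+strident] while /ɣ/ is [−strident]; /ʐ/ is [+coronal] while /ɣ/ is [−coronal]; /ʐ/ is [−dorsal] while /ɣ/ is [+dorsal].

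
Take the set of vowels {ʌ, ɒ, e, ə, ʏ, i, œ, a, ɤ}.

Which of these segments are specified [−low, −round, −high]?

First, the [−low] segments are /ʌ, e, ə, ʏ, i, œ, ɤ/.
Of those, [−round] gives /ʌ, e, ə, i, ɤ/.
Of those, [−high] leaves /ʌ, e, ə, ɤ/.

ʌ, e, ə, ɤ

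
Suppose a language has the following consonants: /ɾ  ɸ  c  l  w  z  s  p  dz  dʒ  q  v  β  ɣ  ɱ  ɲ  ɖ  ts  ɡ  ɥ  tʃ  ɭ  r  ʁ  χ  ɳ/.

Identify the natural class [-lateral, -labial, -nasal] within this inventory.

First, the [-lateral] segments are /ɾ, ɸ, c, w, z, s, p, dz, dʒ, q, v, β, ɣ, ɱ, ɲ, ɖ, ts, ɡ, ɥ, tʃ, r, ʁ, χ, ɳ/.
Then [-labial] gives /ɾ, c, z, s, dz, dʒ, q, ɣ, ɲ, ɖ, ts, ɡ, tʃ, r, ʁ, χ, ɳ/.
Among these, [-nasal] leaves /ɾ, c, z, s, dz, dʒ, q, ɣ, ɖ, ts, ɡ, tʃ, r, ʁ, χ/.

ɾ, c, z, s, dz, dʒ, q, ɣ, ɖ, ts, ɡ, tʃ, r, ʁ, χ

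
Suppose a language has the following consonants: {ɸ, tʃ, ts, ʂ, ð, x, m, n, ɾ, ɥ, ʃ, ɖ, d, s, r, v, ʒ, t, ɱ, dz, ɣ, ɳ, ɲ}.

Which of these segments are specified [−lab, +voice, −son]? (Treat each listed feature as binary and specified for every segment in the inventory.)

First, the [−labial] segments are /tʃ, ts, ʂ, ð, x, n, ɾ, ʃ, ɖ, d, s, r, ʒ, t, dz, ɣ, ɳ, ɲ/.
Among these, [+voice] gives /ð, n, ɾ, ɖ, d, r, ʒ, dz, ɣ, ɳ, ɲ/.
Within that set, [−sonorant] leaves /ð, ɖ, d, ʒ, dz, ɣ/.

ð, ɖ, d, ʒ, dz, ɣ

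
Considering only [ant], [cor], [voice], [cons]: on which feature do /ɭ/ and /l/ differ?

The two segments share [+coronal], [+voice], [+consonantal]. The only feature from the list on which they differ: /ɭ/ is [−anterior] while /l/ is [+anterior].

[anterior]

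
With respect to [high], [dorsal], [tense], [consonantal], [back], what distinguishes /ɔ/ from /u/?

[high], [tense]

The two segments share [+dorsal], [-consonantal], [+back]. The only features from the list on which they differ: /ɔ/ is [-high] while /u/ is [+high]; /ɔ/ is [-tense] while /u/ is [+tense].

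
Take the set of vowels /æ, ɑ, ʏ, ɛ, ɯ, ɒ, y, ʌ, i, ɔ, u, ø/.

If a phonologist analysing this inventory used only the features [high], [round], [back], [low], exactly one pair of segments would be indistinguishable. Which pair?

Both /y/ and /ʏ/ are [+high], [+round], [−back], [−low]. Since the list omits [tense] — which does distinguish the high front rounded tense vowel from the high front rounded lax vowel — this pair collapses; all other pairs remain distinct.

y, ʏ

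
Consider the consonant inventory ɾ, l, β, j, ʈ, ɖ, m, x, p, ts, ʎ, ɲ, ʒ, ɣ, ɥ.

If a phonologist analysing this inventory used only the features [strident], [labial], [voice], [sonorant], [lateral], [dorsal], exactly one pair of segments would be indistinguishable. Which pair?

j, ɲ

/j/ (palatal glide) and /ɲ/ (palatal nasal) are both [−strident], [−labial], [+voice], [+sonorant], [−lateral], [+dorsal], so none of the listed features separates them. (They do differ in [nasal] and [continuant], which are not among the given features.) Every other pair in the inventory differs on at least one listed feature.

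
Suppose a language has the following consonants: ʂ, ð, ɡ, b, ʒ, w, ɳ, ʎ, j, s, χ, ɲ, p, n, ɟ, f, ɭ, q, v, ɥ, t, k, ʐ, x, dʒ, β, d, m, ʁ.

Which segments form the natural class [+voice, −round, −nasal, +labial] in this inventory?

Eliminate segments failing any feature: /ʂ, s, χ, p, f, q, t, k, x/ are [−voice]; /ð, ɡ, ʒ, ʎ, j, ɟ, ɭ, ʐ, dʒ, d, ʁ/ are [−labial]; /w, ɥ/ are [+round]; /ɳ, ɲ, n, m/ are [+nasal]. The remaining /b, v, β/ satisfy [+voice], [−round], [−nasal], [+labial].

b, v, β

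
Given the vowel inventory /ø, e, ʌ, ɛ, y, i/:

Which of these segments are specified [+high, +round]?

y

Checking each segment against [+high], [+round]: /y/ (high front rounded tense vowel) satisfies every feature; every other segment in the inventory fails at least one.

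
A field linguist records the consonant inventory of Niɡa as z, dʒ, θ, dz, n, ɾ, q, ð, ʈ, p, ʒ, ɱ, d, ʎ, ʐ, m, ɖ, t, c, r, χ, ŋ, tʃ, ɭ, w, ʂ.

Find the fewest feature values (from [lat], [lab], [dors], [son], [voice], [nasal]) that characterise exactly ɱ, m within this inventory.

[+nasal, +lab]

The class [+nasal], [+labial] has exactly /ɱ, m/ as its extension in this inventory. No smaller conjunction from the listed features achieves this: [+labial] alone would also admit /p, w/; [+nasal] alone would also admit /n, ŋ/; and checking the remaining single features turns up none with this extension.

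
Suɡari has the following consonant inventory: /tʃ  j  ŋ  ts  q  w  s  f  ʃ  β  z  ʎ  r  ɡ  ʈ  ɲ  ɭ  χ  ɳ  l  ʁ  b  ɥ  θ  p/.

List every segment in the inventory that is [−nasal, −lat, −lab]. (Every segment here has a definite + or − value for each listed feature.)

Checking each segment against [−nasal], [−lateral], [−labial]: /tʃ/ (voiceless postalveolar affricate), /j/ (palatal glide), /ts/ (voiceless alveolar affricate), /q/ (voiceless uvular stop), /s/ (voiceless alveolar fricative), /ʃ/ (voiceless postalveolar fricative), among others, satisfy every feature; every other segment in the inventory fails at least one.

tʃ, j, ts, q, s, ʃ, z, r, ɡ, ʈ, χ, ʁ, θ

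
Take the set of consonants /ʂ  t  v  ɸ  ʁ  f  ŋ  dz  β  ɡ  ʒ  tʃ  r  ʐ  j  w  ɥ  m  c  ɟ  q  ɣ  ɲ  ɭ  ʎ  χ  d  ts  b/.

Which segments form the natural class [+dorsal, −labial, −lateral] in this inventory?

Checking each segment against [+dorsal], [−labial], [−lateral]: /ʁ/ (voiced uvular fricative), /ŋ/ (velar nasal), /ɡ/ (voiced velar stop), /j/ (palatal glide), /c/ (voiceless palatal stop), /ɟ/ (voiced palatal stop), among others, satisfy every feature; every other segment in the inventory fails at least one.

ʁ, ŋ, ɡ, j, c, ɟ, q, ɣ, ɲ, χ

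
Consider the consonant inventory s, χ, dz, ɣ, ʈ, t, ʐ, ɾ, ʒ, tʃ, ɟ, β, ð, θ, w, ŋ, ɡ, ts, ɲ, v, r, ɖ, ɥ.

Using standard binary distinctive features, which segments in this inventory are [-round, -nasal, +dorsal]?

Among the inventory, the [-round] segments are /s, χ, dz, ɣ, ʈ, t, ʐ, ɾ, ʒ, tʃ, ɟ, β, ð, θ, ŋ, ɡ, ts, ɲ, v, r, ɖ/.
Within that set, [-nasal] gives /s, χ, dz, ɣ, ʈ, t, ʐ, ɾ, ʒ, tʃ, ɟ, β, ð, θ, ɡ, ts, v, r, ɖ/.
Then [+dorsal] leaves /χ, ɣ, ɟ, ɡ/.

χ, ɣ, ɟ, ɡ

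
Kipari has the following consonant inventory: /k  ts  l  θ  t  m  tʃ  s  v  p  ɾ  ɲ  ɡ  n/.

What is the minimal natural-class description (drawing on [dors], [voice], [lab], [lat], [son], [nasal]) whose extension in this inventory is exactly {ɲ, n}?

The class [+nasal], [−labial] has exactly /ɲ, n/ as its extension in this inventory. No smaller conjunction from the listed features achieves this: [−labial] alone would also admit /k, ts, l, θ, …/; [+nasal] alone would also admit /m/; and checking the remaining single features turns up none with this extension.

[+nasal, −lab]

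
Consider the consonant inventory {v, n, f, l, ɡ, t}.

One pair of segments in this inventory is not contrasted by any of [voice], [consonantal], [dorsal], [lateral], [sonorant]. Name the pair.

t, f

On the given features, /t/ and /f/ have an identical profile: [−voice], [+consonantal], [−dorsal], [−lateral], [−sonorant]. No other two segments in the inventory coincide on all 5 features. (They do differ in [continuant], [labial] and [coronal], which are not among the given features.)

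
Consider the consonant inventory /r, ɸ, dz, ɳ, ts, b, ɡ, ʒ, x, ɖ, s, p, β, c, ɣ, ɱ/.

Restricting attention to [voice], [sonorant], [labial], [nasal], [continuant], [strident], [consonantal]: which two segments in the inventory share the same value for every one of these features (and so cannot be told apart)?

/ɖ/ (voiced retroflex stop) and /ɡ/ (voiced velar stop) are both [+voice], [−sonorant], [−labial], [−nasal], [−continuant], [−strident], [+consonantal], so none of the listed features separates them. (They do differ in [coronal] and [dorsal], which are not among the given features.) Every other pair in the inventory differs on at least one listed feature.

ɖ, ɡ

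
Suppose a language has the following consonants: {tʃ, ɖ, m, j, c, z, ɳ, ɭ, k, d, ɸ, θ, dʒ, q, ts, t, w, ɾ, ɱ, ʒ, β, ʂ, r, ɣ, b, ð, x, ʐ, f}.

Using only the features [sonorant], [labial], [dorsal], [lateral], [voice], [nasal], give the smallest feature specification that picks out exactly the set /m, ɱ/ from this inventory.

The class [+nasal], [+labial] has exactly /m, ɱ/ as its extension in this inventory. No smaller conjunction from the listed features achieves this: [+labial] alone would also admit /ɸ, w, β, b, …/; [+nasal] alone would also admit /ɳ/; and checking the remaining single features turns up none with this extension.

[+nasal, +labial]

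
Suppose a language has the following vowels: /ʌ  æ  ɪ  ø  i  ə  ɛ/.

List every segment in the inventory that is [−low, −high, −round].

First, the [−low] segments are /ʌ, ɪ, ø, i, ə, ɛ/.
Within that set, [−high] gives /ʌ, ø, ə, ɛ/.
Within that set, [−round] leaves /ʌ, ə, ɛ/.

ʌ, ə, ɛ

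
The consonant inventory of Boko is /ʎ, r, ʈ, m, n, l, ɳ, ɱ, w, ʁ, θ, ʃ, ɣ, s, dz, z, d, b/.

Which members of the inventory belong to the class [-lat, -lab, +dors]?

Checking each segment against [-lateral], [-labial], [+dorsal]: /ʁ/ (voiced uvular fricative), /ɣ/ (voiced velar fricative) satisfy every feature; every other segment in the inventory fails at least one.

ʁ, ɣ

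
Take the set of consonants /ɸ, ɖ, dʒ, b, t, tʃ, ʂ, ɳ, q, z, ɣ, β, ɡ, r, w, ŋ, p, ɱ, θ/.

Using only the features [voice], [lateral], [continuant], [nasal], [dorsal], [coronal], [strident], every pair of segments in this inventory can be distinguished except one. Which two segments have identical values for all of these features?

ɣ, w

Both /ɣ/ and /w/ are [+voice], [-lateral], [+continuant], [-nasal], [+dorsal], [-coronal], [-strident]. Since the list omits [sonorant], [labial] and [round] — which do distinguish the voiced velar fricative from the labial-velar glide — this pair collapses; all other pairs remain distinct.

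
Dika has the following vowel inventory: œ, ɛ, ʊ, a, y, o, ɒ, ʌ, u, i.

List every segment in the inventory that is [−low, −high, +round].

œ, o

Eliminate segments failing any feature: /ɛ, ʌ/ are [−round]; /ʊ, y, u, i/ are [+high]; /a, ɒ/ are [+low]. The remaining /œ, o/ satisfy [−low], [−high], [+round].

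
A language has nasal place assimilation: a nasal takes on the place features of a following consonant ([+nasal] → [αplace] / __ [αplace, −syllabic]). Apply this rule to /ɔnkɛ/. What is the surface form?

[ɔŋkɛ]

/n/ sits before the [+dorsal] consonant /k/, so it takes on [+dorsal] and surfaces as /ŋ/. The rest of the form is unaffected: [ɔŋkɛ].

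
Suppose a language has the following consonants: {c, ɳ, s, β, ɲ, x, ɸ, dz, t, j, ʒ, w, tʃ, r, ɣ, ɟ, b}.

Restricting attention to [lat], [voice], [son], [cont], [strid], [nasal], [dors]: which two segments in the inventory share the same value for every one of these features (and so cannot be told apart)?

On the given features, /w/ and /j/ have an identical profile: [−lateral], [+voice], [+sonorant], [+continuant], [−strident], [−nasal], [+dorsal]. No other two segments in the inventory coincide on all 7 features. (They do differ in [labial], [round] and [back], which are not among the given features.)

w, j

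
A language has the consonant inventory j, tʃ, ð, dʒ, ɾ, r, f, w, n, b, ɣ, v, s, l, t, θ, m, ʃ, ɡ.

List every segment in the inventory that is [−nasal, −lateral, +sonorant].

Among the inventory, the [−nasal] segments are /j, tʃ, ð, dʒ, ɾ, r, f, w, b, ɣ, v, s, l, t, θ, ʃ, ɡ/.
Intersecting with [−lateral] gives /j, tʃ, ð, dʒ, ɾ, r, f, w, b, ɣ, v, s, t, θ, ʃ, ɡ/.
Intersecting with [+sonorant] leaves /j, ɾ, r, w/.

j, ɾ, r, w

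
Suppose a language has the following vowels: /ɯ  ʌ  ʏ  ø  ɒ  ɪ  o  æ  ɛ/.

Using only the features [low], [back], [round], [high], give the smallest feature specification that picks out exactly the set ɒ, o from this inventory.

[+back, +round]

The class [+back], [+round] has exactly /ɒ, o/ as its extension in this inventory. No smaller conjunction from the listed features achieves this: [+round] alone would also admit /ʏ, ø/; [+back] alone would also admit /ɯ, ʌ/; and checking the remaining single features turns up none with this extension.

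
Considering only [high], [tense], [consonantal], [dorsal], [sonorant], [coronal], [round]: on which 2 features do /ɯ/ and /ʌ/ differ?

[high], [tense]

/ɯ/ is the high back unrounded vowel and /ʌ/ is the mid back unrounded lax vowel. Both are [-consonantal], [+dorsal], [+sonorant], [-coronal], [-round]. /ɯ/ is [+high] while /ʌ/ is [-high]; /ɯ/ is [+tense] while /ʌ/ is [-tense], so the distinguishing features are [high], [tense].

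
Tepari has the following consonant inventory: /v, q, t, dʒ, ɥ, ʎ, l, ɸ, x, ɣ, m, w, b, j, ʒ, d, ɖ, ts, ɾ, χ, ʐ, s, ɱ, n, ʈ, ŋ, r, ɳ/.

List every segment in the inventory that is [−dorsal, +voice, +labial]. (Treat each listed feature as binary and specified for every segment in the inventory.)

Checking each segment against [−dorsal], [+voice], [+labial]: /v/ (voiced labiodental fricative), /m/ (bilabial nasal), /b/ (voiced bilabial stop), /ɱ/ (labiodental nasal) satisfy every feature; every other segment in the inventory fails at least one.

v, m, b, ɱ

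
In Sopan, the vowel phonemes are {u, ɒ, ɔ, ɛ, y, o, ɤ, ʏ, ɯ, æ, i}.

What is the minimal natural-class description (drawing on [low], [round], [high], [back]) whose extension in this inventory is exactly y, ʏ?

The class [-back], [+round] has exactly /y, ʏ/ as its extension in this inventory. No smaller conjunction from the listed features achieves this: [+round] alone would also admit /u, ɒ, ɔ, o/; [-back] alone would also admit /ɛ, æ, i/; and checking the remaining single features turns up none with this extension.

[-back, +round]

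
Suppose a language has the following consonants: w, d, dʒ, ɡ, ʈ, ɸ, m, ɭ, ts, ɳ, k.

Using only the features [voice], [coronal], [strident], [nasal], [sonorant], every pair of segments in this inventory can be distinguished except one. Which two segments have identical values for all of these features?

k, ɸ

Both /k/ and /ɸ/ are [−voice], [−coronal], [−strident], [−nasal], [−sonorant]. Since the list omits [continuant], [labial] and [dorsal] — which do distinguish the voiceless velar stop from the voiceless bilabial fricative — this pair collapses; all other pairs remain distinct.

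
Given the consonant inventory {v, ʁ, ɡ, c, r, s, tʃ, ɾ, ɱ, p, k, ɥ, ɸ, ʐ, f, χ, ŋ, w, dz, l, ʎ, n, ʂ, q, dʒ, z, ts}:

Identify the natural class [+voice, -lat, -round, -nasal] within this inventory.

v, ʁ, ɡ, r, ɾ, ʐ, dz, dʒ, z

Checking each segment against [+voice], [-lateral], [-round], [-nasal]: /v/ (voiced labiodental fricative), /ʁ/ (voiced uvular fricative), /ɡ/ (voiced velar stop), /r/ (alveolar trill), /ɾ/ (alveolar tap), /ʐ/ (voiced retroflex fricative), among others, satisfy every feature; every other segment in the inventory fails at least one.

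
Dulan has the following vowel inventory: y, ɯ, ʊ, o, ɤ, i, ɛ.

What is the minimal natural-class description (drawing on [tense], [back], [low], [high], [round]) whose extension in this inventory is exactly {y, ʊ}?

Every target segment is [+high], [+round]; each remaining inventory member fails at least one of these. Each conjunct is needed — [+round] alone would also admit /o/; [+high] alone would also admit /ɯ, i/ — and no other single listed feature has exactly this extension, so two is the minimum.

[+high, +round]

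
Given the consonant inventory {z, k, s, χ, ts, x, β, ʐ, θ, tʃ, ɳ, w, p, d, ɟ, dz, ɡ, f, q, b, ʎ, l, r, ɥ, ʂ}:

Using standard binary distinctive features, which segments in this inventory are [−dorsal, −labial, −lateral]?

Checking each segment against [−dorsal], [−labial], [−lateral]: /z/ (voiced alveolar fricative), /s/ (voiceless alveolar fricative), /ts/ (voiceless alveolar affricate), /ʐ/ (voiced retroflex fricative), /θ/ (voiceless dental fricative), /tʃ/ (voiceless postalveolar affricate), among others, satisfy every feature; every other segment in the inventory fails at least one.

z, s, ts, ʐ, θ, tʃ, ɳ, d, dz, r, ʂ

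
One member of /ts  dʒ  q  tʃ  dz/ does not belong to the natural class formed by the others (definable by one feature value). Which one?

[delayed release] (equivalently [strident], [coronal], [dorsal]) groups all but one: /dʒ, dz, ts, tʃ/ share [+delayed release] while /q/ (voiceless uvular stop) alone is [-delayed release]. Removing any other segment would not leave a single-feature class that excludes it.

q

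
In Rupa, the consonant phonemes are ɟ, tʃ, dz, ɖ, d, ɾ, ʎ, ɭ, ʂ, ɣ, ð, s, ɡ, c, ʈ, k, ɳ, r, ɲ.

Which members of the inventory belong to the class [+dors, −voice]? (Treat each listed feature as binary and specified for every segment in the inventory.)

c, k

Checking each segment against [+dorsal], [−voice]: /c/ (voiceless palatal stop), /k/ (voiceless velar stop) satisfy every feature; every other segment in the inventory fails at least one.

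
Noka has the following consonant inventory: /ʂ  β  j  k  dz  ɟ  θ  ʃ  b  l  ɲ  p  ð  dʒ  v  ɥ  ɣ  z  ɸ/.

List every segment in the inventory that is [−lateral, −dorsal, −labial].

Eliminate segments failing any feature: /β, b, p, v, ɸ/ are [+labial]; /j, k, ɟ, ɲ, ɥ, ɣ/ are [+dorsal]; /l/ is [+lateral]. The remaining /ʂ, dz, θ, ʃ, ð, dʒ, z/ satisfy [−lateral], [−dorsal], [−labial].

ʂ, dz, θ, ʃ, ð, dʒ, z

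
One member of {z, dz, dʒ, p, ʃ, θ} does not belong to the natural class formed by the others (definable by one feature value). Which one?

p

[coronal] (equivalently [labial]) groups all but one: /z, dʒ, dz, ʃ, θ/ share [+coronal] while /p/ (voiceless bilabial stop) alone is [−coronal]. Removing any other segment would not leave a single-feature class that excludes it.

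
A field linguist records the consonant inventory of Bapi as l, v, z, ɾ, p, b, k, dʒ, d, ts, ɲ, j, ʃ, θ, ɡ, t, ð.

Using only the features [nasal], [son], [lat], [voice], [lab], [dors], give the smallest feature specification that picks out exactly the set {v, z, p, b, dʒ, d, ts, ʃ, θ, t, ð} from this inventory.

[−son, −dors]

The class [−sonorant], [−dorsal] has exactly /v, z, p, b, dʒ, d, ts, ʃ, θ, t, ð/ as its extension in this inventory. No smaller conjunction from the listed features achieves this: [−dorsal] alone would also admit /l, ɾ/; [−sonorant] alone would also admit /k, ɡ/; and checking the remaining single features turns up none with this extension.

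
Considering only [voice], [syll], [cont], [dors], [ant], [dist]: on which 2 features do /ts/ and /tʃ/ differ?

/ts/ (voiceless alveolar affricate) and /tʃ/ (voiceless postalveolar affricate) agree on [−voice], [−syllabic], [−continuant], [−dorsal]. They differ on [anterior] (/ts/ [+], /tʃ/ [−]), [distributed] (/ts/ [−], /tʃ/ [+]).

[anterior], [distributed]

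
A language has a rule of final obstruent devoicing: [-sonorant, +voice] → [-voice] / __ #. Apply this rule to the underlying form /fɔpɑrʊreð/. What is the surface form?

[fɔpɑrʊreθ]

/ð/ satisfies [-sonorant, +voice] and sits in __ #. The [-voice] counterpart of the voiced dental fricative is /θ/. Other segments in /fɔpɑrʊreð/ either fail the structural description or are not in the environment, so the surface form is [fɔpɑrʊreθ].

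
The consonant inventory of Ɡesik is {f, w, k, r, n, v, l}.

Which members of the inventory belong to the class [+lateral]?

l

The [+lateral] segments here are /l/; the remaining /f, w, k, r, n, v/ are [−lateral].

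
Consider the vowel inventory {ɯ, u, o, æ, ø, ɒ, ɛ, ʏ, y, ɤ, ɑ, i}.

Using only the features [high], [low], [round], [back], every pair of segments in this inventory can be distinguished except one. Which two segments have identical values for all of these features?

ʏ, y

On the given features, /ʏ/ and /y/ have an identical profile: [+high], [−low], [+round], [−back]. No other two segments in the inventory coincide on all 4 features. (They do differ in [tense], which is not among the given features.)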